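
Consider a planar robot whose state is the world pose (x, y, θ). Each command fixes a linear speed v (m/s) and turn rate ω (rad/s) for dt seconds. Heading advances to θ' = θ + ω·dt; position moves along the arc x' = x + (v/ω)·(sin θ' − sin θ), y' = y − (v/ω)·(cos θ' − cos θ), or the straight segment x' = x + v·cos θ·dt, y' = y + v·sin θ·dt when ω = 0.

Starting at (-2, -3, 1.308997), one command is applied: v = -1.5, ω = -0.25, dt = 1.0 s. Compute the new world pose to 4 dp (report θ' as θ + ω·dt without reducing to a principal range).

θ' = 1.3090 + -0.25·1.0 = 1.0590
R = v/ω = -1.5/-0.25 = 6.0000
x' = -2 + 6.0000·(sin 1.0590 − sin 1.3090) = -2.5644
y' = -3 − 6.0000·(cos 1.0590 − cos 1.3090) = -4.3856

(-2.5644, -4.3856, 1.0590)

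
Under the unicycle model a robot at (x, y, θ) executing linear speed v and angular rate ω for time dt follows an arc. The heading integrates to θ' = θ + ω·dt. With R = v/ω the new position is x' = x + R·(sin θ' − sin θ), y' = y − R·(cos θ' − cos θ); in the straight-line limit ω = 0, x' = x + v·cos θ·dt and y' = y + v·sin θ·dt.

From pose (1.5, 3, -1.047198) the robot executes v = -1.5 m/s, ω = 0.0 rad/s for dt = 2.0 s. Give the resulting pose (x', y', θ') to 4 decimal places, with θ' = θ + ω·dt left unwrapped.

θ' = -1.0472 + 0.0·2.0 = -1.0472
ω = 0 → straight: x' = 1.5 + -1.5·cos(-1.0472)·2.0 = 0.0000
y' = 3 + -1.5·sin(-1.0472)·2.0 = 5.5981

(0.0000, 5.5981, -1.0472)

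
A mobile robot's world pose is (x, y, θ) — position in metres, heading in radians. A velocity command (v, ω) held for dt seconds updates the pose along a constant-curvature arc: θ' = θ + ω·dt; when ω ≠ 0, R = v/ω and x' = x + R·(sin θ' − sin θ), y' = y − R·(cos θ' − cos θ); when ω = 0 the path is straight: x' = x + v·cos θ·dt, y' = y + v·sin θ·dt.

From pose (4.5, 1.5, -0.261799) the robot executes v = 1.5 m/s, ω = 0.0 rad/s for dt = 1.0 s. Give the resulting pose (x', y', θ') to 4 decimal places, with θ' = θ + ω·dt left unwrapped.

(5.9489, 1.1118, -0.2618)

θ' = -0.2618 + 0.0·1.0 = -0.2618
ω = 0 → straight: x' = 4.5 + 1.5·cos(-0.2618)·1.0 = 5.9489
y' = 1.5 + 1.5·sin(-0.2618)·1.0 = 1.1118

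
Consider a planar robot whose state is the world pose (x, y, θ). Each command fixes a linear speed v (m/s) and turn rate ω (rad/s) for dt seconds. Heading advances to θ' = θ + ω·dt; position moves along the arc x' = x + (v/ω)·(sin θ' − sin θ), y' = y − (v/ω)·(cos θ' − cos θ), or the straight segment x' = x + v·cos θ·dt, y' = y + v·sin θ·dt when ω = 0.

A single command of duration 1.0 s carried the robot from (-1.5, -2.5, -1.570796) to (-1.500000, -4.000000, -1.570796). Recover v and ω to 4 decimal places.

v = 1.5000, ω = 0.0000

Δθ = -1.570796 − -1.570796 = 0.000000
ω = Δθ/dt = 0.000000/1.0 = 0.0000
ω = 0 → v = (Δx·cos θ + Δy·sin θ)/dt = 1.5000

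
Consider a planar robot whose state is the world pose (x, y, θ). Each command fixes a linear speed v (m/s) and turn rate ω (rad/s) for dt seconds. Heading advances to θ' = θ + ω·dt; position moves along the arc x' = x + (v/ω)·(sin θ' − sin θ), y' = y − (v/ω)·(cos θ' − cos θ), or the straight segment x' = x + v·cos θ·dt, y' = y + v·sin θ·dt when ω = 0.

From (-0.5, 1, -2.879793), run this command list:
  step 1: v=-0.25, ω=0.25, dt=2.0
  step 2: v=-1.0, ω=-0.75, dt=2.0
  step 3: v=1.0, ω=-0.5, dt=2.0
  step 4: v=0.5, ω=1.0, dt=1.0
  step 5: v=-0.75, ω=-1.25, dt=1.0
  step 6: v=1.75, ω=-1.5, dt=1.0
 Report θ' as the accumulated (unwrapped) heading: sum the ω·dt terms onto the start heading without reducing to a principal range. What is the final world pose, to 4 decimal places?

(2.5739, 3.4668, -6.6298)

step 1: θ'=-2.3798 (R=-1.0000) → pose (-0.0686, 1.2423, -2.3798)
step 2: θ'=-3.8798 (R=1.3333) → pose (1.7490, 1.2638, -3.8798)
step 3: θ'=-4.8798 (R=-2.0000) → pose (1.1229, 3.0764, -4.8798)
step 4: θ'=-3.8798 (R=0.5000) → pose (0.9663, 3.5295, -3.8798)
step 5: θ'=-5.1298 (R=0.6000) → pose (1.1110, 2.8425, -5.1298)
step 6: θ'=-6.6298 (R=-1.1667) → pose (2.5739, 3.4668, -6.6298)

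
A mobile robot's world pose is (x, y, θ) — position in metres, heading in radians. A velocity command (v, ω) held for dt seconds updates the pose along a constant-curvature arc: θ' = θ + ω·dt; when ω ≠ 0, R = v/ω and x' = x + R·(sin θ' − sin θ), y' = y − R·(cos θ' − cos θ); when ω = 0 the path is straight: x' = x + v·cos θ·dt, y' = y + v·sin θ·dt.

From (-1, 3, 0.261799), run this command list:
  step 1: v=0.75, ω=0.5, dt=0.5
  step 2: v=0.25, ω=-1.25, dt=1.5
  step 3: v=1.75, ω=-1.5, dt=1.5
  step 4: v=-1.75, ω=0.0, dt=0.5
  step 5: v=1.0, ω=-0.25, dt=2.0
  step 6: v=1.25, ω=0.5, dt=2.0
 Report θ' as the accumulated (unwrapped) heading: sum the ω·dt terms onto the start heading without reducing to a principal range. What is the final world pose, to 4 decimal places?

step 1: θ'=0.5118 (R=1.5000) → pose (-0.6536, 3.1411, 0.5118)
step 2: θ'=-1.3632 (R=-0.2000) → pose (-0.3600, 3.0079, -1.3632)
step 3: θ'=-3.6132 (R=-1.1667) → pose (-2.0316, 1.7282, -3.6132)
step 4: θ'=-3.6132 (straight) → pose (-1.2521, 1.3306, -3.6132)
step 5: θ'=-4.1132 (R=-4.0000) → pose (-2.7380, 2.6381, -4.1132)
step 6: θ'=-3.1132 (R=2.5000) → pose (-4.8735, 3.7272, -3.1132)

(-4.8735, 3.7272, -3.1132)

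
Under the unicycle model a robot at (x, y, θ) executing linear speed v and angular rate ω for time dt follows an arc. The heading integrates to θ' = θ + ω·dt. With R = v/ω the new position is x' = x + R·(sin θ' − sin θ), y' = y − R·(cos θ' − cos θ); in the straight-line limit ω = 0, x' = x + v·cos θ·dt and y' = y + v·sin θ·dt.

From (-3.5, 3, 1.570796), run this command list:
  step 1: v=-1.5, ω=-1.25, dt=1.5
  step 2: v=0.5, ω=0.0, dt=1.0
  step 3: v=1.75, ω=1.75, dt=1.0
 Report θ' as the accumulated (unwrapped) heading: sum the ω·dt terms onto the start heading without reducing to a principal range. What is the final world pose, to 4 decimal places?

(-3.2907, 2.5347, 1.4458)

step 1: θ'=-0.3042 (R=1.2000) → pose (-5.0594, 1.8551, -0.3042)
step 2: θ'=-0.3042 (straight) → pose (-4.5824, 1.7053, -0.3042)
step 3: θ'=1.4458 (R=1.0000) → pose (-3.2907, 2.5347, 1.4458)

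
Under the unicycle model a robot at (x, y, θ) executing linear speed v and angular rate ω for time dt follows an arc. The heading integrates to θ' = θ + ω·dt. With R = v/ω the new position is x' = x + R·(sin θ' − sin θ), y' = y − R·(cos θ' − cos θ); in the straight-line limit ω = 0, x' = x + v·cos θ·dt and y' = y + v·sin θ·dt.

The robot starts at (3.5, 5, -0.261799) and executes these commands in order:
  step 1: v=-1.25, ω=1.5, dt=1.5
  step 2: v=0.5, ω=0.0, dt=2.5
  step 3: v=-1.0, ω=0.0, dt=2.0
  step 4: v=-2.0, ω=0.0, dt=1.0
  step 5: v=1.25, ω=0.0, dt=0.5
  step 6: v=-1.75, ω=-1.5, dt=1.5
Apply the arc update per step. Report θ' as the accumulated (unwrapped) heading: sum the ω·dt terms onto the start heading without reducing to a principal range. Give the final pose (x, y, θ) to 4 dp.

step 1: θ'=1.9882 (R=-0.8333) → pose (2.5225, 3.8572, 1.9882)
step 2: θ'=1.9882 (straight) → pose (2.0158, 4.9999, 1.9882)
step 3: θ'=1.9882 (straight) → pose (2.8266, 3.1716, 1.9882)
step 4: θ'=1.9882 (straight) → pose (3.6374, 1.3433, 1.9882)
step 5: θ'=1.9882 (straight) → pose (3.3840, 1.9147, 1.9882)
step 6: θ'=-0.2618 (R=1.1667) → pose (2.0155, 0.3148, -0.2618)

(2.0155, 0.3148, -0.2618)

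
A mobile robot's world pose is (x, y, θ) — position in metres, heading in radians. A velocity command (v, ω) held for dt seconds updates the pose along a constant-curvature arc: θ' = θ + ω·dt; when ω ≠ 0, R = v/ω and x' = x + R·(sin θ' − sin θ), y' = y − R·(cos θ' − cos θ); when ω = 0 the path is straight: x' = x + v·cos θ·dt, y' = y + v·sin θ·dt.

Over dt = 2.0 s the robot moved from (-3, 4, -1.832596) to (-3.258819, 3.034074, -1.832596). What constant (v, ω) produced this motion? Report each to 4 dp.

v = 0.5000, ω = 0.0000

Δθ = -1.832596 − -1.832596 = 0.000000
ω = Δθ/dt = 0.000000/2.0 = 0.0000
ω = 0 → v = (Δx·cos θ + Δy·sin θ)/dt = 0.5000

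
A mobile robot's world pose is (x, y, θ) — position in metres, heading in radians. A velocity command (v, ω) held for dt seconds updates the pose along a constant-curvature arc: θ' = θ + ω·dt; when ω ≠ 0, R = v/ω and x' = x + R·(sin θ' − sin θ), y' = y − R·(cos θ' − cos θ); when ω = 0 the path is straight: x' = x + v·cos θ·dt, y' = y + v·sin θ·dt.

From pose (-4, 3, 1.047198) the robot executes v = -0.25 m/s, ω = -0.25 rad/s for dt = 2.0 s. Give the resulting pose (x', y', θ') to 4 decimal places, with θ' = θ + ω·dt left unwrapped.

(-4.3457, 2.6460, 0.5472)

θ' = 1.0472 + -0.25·2.0 = 0.5472
R = v/ω = -0.25/-0.25 = 1.0000
x' = -4 + 1.0000·(sin 0.5472 − sin 1.0472) = -4.3457
y' = 3 − 1.0000·(cos 0.5472 − cos 1.0472) = 2.6460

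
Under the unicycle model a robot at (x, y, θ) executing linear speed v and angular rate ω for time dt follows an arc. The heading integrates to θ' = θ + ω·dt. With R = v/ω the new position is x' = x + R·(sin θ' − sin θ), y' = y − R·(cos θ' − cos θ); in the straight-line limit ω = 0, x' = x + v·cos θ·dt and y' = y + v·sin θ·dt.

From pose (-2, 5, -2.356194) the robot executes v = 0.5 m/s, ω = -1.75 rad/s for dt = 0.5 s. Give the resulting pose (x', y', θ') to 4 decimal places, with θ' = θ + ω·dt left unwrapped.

(-2.2276, 4.9175, -3.2312)

θ' = -2.3562 + -1.75·0.5 = -3.2312
R = v/ω = 0.5/-1.75 = -0.2857
x' = -2 + -0.2857·(sin -3.2312 − sin -2.3562) = -2.2276
y' = 5 − -0.2857·(cos -3.2312 − cos -2.3562) = 4.9175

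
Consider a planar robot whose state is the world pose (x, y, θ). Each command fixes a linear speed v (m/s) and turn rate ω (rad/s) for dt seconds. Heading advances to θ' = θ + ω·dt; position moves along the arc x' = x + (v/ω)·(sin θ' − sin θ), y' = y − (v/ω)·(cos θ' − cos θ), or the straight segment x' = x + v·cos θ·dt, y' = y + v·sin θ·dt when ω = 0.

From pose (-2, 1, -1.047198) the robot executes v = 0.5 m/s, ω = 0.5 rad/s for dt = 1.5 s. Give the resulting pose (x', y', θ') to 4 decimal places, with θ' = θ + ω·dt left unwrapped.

(-1.4268, 0.5438, -0.2972)

θ' = -1.0472 + 0.5·1.5 = -0.2972
R = v/ω = 0.5/0.5 = 1.0000
x' = -2 + 1.0000·(sin -0.2972 − sin -1.0472) = -1.4268
y' = 1 − 1.0000·(cos -0.2972 − cos -1.0472) = 0.5438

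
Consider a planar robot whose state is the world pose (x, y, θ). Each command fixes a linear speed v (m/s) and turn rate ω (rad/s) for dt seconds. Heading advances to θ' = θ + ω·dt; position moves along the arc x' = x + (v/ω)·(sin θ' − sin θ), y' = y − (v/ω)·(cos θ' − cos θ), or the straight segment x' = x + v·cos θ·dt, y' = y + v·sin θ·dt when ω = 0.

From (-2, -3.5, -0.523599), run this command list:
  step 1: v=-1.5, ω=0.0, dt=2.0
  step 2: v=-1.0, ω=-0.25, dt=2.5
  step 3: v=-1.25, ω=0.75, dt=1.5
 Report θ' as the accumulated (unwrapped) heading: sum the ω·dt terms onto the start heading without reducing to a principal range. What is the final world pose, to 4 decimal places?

step 1: θ'=-0.5236 (straight) → pose (-4.5981, -2.0000, -0.5236)
step 2: θ'=-1.1486 (R=4.0000) → pose (-6.2468, -0.1750, -1.1486)
step 3: θ'=-0.0236 (R=-1.6667) → pose (-7.7278, 0.8083, -0.0236)

(-7.7278, 0.8083, -0.0236)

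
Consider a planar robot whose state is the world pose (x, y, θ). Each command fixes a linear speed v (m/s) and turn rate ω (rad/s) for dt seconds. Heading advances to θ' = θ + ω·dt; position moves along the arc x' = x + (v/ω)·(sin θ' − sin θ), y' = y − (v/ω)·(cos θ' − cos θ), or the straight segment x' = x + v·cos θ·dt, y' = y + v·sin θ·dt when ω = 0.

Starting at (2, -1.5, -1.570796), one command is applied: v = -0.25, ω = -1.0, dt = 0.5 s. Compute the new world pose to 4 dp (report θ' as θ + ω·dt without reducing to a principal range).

(2.0306, -1.3801, -2.0708)

θ' = -1.5708 + -1.0·0.5 = -2.0708
R = v/ω = -0.25/-1.0 = 0.2500
x' = 2 + 0.2500·(sin -2.0708 − sin -1.5708) = 2.0306
y' = -1.5 − 0.2500·(cos -2.0708 − cos -1.5708) = -1.3801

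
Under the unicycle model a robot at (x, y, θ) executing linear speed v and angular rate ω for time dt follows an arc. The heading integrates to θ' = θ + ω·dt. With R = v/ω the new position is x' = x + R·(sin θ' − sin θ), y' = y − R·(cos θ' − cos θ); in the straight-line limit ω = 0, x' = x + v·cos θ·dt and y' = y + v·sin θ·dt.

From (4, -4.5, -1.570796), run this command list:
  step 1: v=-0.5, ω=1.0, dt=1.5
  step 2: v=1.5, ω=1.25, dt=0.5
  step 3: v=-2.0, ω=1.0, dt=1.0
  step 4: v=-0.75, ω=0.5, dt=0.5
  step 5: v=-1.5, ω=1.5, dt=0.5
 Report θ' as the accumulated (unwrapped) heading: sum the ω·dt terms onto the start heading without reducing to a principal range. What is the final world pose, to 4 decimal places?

(3.7637, -6.4650, 2.5542)

step 1: θ'=-0.0708 (R=-0.5000) → pose (3.5354, -4.0013, -0.0708)
step 2: θ'=0.5542 (R=1.2000) → pose (4.2518, -3.8246, 0.5542)
step 3: θ'=1.5542 (R=-2.0000) → pose (3.3046, -5.4921, 1.5542)
step 4: θ'=1.8042 (R=-1.5000) → pose (3.3450, -5.8639, 1.8042)
step 5: θ'=2.5542 (R=-1.0000) → pose (3.7637, -6.4650, 2.5542)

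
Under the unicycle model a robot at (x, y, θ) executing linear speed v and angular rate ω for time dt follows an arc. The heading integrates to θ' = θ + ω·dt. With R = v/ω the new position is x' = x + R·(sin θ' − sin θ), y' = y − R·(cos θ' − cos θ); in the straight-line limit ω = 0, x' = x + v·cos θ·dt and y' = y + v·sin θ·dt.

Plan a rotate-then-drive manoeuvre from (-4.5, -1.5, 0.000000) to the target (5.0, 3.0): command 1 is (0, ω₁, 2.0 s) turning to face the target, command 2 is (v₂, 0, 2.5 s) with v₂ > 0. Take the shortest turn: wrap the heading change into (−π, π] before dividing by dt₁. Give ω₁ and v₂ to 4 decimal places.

heading to target = atan2(3−-1.5, 5−-4.5) = 0.4424
Δθ = wrap(0.4424 − 0.0000) = 0.4424; ω₁ = Δθ/dt₁ = 0.2212
distance = √((5−-4.5)² + (3−-1.5)²) = 10.5119; v₂ = distance/dt₂ = 4.2048

ω₁ = 0.2212, v₂ = 4.2048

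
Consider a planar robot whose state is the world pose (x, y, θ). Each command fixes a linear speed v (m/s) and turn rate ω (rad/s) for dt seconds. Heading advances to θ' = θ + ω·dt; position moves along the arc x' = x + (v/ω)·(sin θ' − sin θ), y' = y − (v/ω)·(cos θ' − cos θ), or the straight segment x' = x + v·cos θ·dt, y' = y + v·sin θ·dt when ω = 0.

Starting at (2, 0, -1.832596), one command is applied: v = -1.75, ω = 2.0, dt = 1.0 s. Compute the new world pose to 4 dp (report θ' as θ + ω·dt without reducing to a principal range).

(1.0090, 1.0892, 0.1674)

θ' = -1.8326 + 2.0·1.0 = 0.1674
R = v/ω = -1.75/2.0 = -0.8750
x' = 2 + -0.8750·(sin 0.1674 − sin -1.8326) = 1.0090
y' = 0 − -0.8750·(cos 0.1674 − cos -1.8326) = 1.0892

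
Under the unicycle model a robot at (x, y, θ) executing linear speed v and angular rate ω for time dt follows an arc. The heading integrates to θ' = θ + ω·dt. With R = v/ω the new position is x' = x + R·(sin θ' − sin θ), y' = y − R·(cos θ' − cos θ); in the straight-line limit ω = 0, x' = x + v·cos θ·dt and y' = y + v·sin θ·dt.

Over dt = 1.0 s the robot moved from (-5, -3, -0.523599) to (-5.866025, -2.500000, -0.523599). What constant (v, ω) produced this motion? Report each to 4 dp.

Δθ = -0.523599 − -0.523599 = 0.000000
ω = Δθ/dt = 0.000000/1.0 = 0.0000
ω = 0 → v = (Δx·cos θ + Δy·sin θ)/dt = -1.0000

v = -1.0000, ω = 0.0000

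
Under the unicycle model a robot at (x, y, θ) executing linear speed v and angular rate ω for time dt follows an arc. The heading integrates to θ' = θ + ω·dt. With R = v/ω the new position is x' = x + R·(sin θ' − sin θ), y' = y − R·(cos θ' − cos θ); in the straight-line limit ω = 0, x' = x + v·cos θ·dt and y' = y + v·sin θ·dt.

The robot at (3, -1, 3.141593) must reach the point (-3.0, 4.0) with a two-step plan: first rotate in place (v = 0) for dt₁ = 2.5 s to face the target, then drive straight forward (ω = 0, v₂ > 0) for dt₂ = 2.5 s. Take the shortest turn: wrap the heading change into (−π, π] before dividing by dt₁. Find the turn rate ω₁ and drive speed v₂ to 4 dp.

ω₁ = -0.2779, v₂ = 3.1241

heading to target = atan2(4−-1, -3−3) = 2.4469
Δθ = wrap(2.4469 − 3.1416) = -0.6947; ω₁ = Δθ/dt₁ = -0.2779
distance = √((-3−3)² + (4−-1)²) = 7.8102; v₂ = distance/dt₂ = 3.1241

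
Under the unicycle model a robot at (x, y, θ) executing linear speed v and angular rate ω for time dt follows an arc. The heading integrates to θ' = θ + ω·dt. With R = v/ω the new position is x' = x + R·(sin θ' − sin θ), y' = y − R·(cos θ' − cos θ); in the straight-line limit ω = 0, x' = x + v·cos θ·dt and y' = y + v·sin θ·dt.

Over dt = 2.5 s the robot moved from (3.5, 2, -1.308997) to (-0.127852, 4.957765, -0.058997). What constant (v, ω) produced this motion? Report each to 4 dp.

Δθ = -0.058997 − -1.308997 = 1.250000
ω = Δθ/dt = 1.250000/2.5 = 0.5000
R = Δx/(sin θ' − sin θ) = -4.0000
v = R·ω = -4.0000·0.5000 = -2.0000

v = -2.0000, ω = 0.5000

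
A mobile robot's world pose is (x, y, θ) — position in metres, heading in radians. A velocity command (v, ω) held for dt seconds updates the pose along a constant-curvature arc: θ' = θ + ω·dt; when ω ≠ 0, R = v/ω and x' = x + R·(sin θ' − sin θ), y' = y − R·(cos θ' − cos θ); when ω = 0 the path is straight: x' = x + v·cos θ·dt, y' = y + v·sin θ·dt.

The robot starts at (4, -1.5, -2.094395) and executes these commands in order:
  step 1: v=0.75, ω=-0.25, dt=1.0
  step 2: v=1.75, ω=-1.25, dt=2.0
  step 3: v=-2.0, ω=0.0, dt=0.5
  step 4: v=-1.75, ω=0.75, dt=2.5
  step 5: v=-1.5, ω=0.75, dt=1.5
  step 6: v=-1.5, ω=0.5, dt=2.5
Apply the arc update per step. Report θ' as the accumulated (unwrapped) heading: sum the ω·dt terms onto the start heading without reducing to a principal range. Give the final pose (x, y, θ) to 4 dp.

step 1: θ'=-2.3444 (R=-3.0000) → pose (3.5481, -2.0961, -2.3444)
step 2: θ'=-4.8444 (R=-1.4000) → pose (1.1587, -0.9337, -4.8444)
step 3: θ'=-4.8444 (straight) → pose (1.0271, -1.9250, -4.8444)
step 4: θ'=-2.9694 (R=-2.3333) → pose (3.7400, -4.5309, -2.9694)
step 5: θ'=-1.8444 (R=-2.0000) → pose (5.3229, -3.1009, -1.8444)
step 6: θ'=-0.5944 (R=-3.0000) → pose (4.1145, 0.1952, -0.5944)

(4.1145, 0.1952, -0.5944)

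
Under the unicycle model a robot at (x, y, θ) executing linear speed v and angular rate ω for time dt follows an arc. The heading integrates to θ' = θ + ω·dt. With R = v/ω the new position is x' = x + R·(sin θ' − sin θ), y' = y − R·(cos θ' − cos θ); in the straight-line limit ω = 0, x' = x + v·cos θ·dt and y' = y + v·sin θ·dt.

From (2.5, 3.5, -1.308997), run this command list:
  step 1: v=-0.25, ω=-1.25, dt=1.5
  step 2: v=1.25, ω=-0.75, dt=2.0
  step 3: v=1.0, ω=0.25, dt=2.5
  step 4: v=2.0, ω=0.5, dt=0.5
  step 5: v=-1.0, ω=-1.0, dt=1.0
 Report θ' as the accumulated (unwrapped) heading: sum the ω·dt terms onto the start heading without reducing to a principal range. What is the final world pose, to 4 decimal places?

(-0.0399, 7.5157, -4.8090)

step 1: θ'=-3.1840 (R=0.2000) → pose (2.7017, 3.7516, -3.1840)
step 2: θ'=-4.6840 (R=-1.6667) → pose (1.1063, 5.3694, -4.6840)
step 3: θ'=-4.0590 (R=4.0000) → pose (0.2840, 7.6874, -4.0590)
step 4: θ'=-3.8090 (R=4.0000) → pose (-0.4163, 8.3976, -3.8090)
step 5: θ'=-4.8090 (R=1.0000) → pose (-0.0399, 7.5157, -4.8090)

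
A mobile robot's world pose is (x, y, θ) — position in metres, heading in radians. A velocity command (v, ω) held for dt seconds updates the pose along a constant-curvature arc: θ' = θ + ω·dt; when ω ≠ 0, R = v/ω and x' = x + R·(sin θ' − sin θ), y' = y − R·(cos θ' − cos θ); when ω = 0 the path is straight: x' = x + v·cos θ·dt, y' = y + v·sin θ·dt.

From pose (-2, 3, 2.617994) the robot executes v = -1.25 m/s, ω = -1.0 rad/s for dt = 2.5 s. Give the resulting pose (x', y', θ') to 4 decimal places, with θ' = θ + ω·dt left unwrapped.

θ' = 2.6180 + -1.0·2.5 = 0.1180
R = v/ω = -1.25/-1.0 = 1.2500
x' = -2 + 1.2500·(sin 0.1180 − sin 2.6180) = -2.4778
y' = 3 − 1.2500·(cos 0.1180 − cos 2.6180) = 0.6762

(-2.4778, 0.6762, 0.1180)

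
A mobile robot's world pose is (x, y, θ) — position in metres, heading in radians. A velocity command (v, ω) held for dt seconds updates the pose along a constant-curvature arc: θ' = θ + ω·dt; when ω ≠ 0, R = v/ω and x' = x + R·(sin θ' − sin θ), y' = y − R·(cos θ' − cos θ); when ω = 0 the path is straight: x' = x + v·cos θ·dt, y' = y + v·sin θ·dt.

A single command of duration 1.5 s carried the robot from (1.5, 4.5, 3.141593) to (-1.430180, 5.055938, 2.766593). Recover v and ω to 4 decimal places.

Δθ = 2.766593 − 3.141593 = -0.375000
ω = Δθ/dt = -0.375000/1.5 = -0.2500
R = Δx/(sin θ' − sin θ) = -8.0000
v = R·ω = -8.0000·-0.2500 = 2.0000

v = 2.0000, ω = -0.2500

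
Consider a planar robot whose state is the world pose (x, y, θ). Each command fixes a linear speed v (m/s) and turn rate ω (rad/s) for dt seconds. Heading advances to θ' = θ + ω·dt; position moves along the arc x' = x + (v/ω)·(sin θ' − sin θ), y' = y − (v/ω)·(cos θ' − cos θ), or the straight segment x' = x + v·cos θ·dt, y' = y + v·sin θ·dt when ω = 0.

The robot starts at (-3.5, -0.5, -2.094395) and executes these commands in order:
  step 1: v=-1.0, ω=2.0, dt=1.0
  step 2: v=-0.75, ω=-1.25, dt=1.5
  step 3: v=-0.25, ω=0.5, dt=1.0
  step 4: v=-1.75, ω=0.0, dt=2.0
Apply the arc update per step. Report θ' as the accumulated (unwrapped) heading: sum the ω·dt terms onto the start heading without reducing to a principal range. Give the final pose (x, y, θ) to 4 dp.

step 1: θ'=-0.0944 (R=-0.5000) → pose (-3.8859, 0.2478, -0.0944)
step 2: θ'=-1.9694 (R=0.6000) → pose (-4.3823, 1.0780, -1.9694)
step 3: θ'=-1.4694 (R=-0.5000) → pose (-4.3457, 1.3227, -1.4694)
step 4: θ'=-1.4694 (straight) → pose (-4.7000, 4.8047, -1.4694)

(-4.7000, 4.8047, -1.4694)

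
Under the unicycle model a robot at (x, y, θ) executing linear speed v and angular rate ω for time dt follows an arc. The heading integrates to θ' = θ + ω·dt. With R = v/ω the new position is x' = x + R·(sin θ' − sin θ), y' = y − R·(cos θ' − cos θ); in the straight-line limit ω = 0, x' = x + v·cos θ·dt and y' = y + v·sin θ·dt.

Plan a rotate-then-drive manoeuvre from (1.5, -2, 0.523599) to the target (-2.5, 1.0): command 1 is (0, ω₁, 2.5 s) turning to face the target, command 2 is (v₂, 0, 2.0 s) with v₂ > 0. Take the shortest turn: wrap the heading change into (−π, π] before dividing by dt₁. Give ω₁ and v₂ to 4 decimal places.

heading to target = atan2(1−-2, -2.5−1.5) = 2.4981
Δθ = wrap(2.4981 − 0.5236) = 1.9745; ω₁ = Δθ/dt₁ = 0.7898
distance = √((-2.5−1.5)² + (1−-2)²) = 5.0000; v₂ = distance/dt₂ = 2.5000

ω₁ = 0.7898, v₂ = 2.5000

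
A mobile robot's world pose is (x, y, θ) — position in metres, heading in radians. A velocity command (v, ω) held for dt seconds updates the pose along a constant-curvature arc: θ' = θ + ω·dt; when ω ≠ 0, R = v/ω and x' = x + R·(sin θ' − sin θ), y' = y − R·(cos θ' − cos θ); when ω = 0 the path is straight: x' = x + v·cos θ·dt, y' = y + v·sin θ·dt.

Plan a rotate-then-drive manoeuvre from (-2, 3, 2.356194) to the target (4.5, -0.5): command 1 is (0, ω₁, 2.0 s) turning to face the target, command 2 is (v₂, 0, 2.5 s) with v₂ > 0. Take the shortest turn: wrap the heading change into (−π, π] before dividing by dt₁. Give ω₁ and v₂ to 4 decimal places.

heading to target = atan2(-0.5−3, 4.5−-2) = -0.4939
Δθ = wrap(-0.4939 − 2.3562) = -2.8501; ω₁ = Δθ/dt₁ = -1.4251
distance = √((4.5−-2)² + (-0.5−3)²) = 7.3824; v₂ = distance/dt₂ = 2.9530

ω₁ = -1.4251, v₂ = 2.9530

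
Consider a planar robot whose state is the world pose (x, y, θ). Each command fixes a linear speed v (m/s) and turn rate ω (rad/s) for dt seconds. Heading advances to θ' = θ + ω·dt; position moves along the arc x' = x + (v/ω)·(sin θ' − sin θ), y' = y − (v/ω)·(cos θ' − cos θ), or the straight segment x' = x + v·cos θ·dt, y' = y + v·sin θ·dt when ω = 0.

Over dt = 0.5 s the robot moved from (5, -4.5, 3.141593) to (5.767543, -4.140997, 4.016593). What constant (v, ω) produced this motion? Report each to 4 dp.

Δθ = 4.016593 − 3.141593 = 0.875000
ω = Δθ/dt = 0.875000/0.5 = 1.7500
R = Δx/(sin θ' − sin θ) = -1.0000
v = R·ω = -1.0000·1.7500 = -1.7500

v = -1.7500, ω = 1.7500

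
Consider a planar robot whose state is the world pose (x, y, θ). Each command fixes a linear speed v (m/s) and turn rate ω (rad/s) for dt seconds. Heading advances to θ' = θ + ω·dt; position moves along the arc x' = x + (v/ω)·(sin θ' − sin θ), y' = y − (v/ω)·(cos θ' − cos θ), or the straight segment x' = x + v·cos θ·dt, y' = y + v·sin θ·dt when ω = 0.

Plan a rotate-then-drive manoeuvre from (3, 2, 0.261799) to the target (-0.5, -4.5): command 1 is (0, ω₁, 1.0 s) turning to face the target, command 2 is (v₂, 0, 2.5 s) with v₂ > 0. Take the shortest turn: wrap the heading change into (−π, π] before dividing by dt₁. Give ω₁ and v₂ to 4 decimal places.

ω₁ = -2.3265, v₂ = 2.9530

heading to target = atan2(-4.5−2, -0.5−3) = -2.0647
Δθ = wrap(-2.0647 − 0.2618) = -2.3265; ω₁ = Δθ/dt₁ = -2.3265
distance = √((-0.5−3)² + (-4.5−2)²) = 7.3824; v₂ = distance/dt₂ = 2.9530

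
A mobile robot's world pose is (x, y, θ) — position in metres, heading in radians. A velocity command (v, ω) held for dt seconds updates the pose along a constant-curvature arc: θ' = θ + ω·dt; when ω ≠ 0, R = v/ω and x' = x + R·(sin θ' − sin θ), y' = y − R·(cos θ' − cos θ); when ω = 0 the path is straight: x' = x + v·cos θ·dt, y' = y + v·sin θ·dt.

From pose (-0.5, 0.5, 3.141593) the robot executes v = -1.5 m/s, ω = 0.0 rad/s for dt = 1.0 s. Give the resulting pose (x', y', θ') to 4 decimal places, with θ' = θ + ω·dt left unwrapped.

(1.0000, 0.5000, 3.1416)

θ' = 3.1416 + 0.0·1.0 = 3.1416
ω = 0 → straight: x' = -0.5 + -1.5·cos(3.1416)·1.0 = 1.0000
y' = 0.5 + -1.5·sin(3.1416)·1.0 = 0.5000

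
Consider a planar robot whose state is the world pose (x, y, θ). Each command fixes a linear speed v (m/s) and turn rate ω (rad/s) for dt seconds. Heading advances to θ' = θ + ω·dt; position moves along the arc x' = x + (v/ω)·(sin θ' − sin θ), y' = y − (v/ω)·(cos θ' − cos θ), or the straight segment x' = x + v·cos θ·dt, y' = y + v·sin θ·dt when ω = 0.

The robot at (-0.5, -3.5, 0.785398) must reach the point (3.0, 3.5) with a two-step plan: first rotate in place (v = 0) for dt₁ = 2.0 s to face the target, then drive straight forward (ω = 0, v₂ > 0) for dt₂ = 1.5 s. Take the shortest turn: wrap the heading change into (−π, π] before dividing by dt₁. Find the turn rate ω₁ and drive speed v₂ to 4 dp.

ω₁ = 0.1609, v₂ = 5.2175

heading to target = atan2(3.5−-3.5, 3−-0.5) = 1.1071
Δθ = wrap(1.1071 − 0.7854) = 0.3218; ω₁ = Δθ/dt₁ = 0.1609
distance = √((3−-0.5)² + (3.5−-3.5)²) = 7.8262; v₂ = distance/dt₂ = 5.2175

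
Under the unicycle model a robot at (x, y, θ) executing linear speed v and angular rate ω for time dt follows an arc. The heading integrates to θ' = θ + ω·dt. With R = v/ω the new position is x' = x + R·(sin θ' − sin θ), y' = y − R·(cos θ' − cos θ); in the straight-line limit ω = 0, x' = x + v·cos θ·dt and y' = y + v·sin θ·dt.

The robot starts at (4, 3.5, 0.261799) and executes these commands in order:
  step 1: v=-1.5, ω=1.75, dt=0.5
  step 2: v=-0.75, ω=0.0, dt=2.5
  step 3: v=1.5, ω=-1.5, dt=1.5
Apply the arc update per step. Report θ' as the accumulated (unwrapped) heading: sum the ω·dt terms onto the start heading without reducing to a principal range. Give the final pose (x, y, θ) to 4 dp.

(4.4601, 1.3526, -1.1132)

step 1: θ'=1.1368 (R=-0.8571) → pose (3.4442, 3.0325, 1.1368)
step 2: θ'=1.1368 (straight) → pose (2.6557, 1.3313, 1.1368)
step 3: θ'=-1.1132 (R=-1.0000) → pose (4.4601, 1.3526, -1.1132)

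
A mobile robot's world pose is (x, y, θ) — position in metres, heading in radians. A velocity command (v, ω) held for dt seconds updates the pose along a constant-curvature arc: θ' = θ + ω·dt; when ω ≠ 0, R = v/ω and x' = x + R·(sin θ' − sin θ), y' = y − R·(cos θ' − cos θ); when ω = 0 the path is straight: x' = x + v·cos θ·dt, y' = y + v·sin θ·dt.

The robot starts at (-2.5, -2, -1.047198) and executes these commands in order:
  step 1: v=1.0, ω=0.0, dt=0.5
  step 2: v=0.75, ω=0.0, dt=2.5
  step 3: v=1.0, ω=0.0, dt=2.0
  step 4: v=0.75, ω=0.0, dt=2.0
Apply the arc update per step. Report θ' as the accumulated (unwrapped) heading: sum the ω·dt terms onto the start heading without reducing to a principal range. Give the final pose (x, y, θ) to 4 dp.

step 1: θ'=-1.0472 (straight) → pose (-2.2500, -2.4330, -1.0472)
step 2: θ'=-1.0472 (straight) → pose (-1.3125, -4.0568, -1.0472)
step 3: θ'=-1.0472 (straight) → pose (-0.3125, -5.7889, -1.0472)
step 4: θ'=-1.0472 (straight) → pose (0.4375, -7.0879, -1.0472)

(0.4375, -7.0879, -1.0472)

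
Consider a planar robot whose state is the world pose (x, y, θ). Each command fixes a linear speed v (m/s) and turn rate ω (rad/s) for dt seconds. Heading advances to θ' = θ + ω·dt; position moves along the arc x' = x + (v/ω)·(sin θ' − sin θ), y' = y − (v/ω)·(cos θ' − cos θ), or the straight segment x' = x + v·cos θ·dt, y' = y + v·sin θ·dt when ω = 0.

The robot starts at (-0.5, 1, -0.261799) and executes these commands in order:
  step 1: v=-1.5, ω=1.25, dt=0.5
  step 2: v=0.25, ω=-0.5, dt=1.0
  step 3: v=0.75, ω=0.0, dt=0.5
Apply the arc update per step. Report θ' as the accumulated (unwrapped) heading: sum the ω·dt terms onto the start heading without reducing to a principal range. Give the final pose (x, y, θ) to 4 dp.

step 1: θ'=0.3632 (R=-1.2000) → pose (-1.2369, 0.9626, 0.3632)
step 2: θ'=-0.1368 (R=-0.5000) → pose (-0.9911, 0.9906, -0.1368)
step 3: θ'=-0.1368 (straight) → pose (-0.6196, 0.9394, -0.1368)

(-0.6196, 0.9394, -0.1368)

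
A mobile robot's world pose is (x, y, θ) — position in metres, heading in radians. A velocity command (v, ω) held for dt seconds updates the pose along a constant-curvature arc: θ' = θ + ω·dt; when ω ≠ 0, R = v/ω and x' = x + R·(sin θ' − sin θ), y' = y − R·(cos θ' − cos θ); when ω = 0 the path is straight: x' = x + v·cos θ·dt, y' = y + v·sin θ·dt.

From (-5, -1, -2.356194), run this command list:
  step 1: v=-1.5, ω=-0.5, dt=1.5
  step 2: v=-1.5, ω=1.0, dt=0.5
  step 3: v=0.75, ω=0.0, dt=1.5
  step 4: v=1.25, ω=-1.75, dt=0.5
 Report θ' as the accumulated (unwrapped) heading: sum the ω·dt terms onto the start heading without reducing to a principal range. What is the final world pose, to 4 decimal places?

(-3.8426, -0.5474, -3.4812)

step 1: θ'=-3.1062 (R=3.0000) → pose (-2.9849, -0.1232, -3.1062)
step 2: θ'=-2.6062 (R=-1.5000) → pose (-2.2727, 0.0858, -2.6062)
step 3: θ'=-2.6062 (straight) → pose (-3.2402, -0.4882, -2.6062)
step 4: θ'=-3.4812 (R=-0.7143) → pose (-3.8426, -0.5474, -3.4812)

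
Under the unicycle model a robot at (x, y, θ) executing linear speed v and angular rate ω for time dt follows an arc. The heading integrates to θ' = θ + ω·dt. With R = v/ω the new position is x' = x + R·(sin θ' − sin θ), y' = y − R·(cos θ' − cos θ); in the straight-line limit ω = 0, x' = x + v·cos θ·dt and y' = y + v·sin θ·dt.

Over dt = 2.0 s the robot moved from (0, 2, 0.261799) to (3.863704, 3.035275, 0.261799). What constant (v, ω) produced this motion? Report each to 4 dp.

Δθ = 0.261799 − 0.261799 = 0.000000
ω = Δθ/dt = 0.000000/2.0 = 0.0000
ω = 0 → v = (Δx·cos θ + Δy·sin θ)/dt = 2.0000

v = 2.0000, ω = 0.0000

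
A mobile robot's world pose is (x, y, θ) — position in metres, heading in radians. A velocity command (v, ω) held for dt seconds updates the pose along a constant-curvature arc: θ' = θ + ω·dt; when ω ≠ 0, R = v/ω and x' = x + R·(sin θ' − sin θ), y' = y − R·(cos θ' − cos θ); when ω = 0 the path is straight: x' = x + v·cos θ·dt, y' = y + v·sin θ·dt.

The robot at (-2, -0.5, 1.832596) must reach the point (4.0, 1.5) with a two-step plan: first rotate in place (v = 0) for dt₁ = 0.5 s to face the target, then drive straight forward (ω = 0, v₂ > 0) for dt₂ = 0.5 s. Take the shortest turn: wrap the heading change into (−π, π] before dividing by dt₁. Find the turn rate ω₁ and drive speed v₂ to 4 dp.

ω₁ = -3.0217, v₂ = 12.6491

heading to target = atan2(1.5−-0.5, 4−-2) = 0.3218
Δθ = wrap(0.3218 − 1.8326) = -1.5108; ω₁ = Δθ/dt₁ = -3.0217
distance = √((4−-2)² + (1.5−-0.5)²) = 6.3246; v₂ = distance/dt₂ = 12.6491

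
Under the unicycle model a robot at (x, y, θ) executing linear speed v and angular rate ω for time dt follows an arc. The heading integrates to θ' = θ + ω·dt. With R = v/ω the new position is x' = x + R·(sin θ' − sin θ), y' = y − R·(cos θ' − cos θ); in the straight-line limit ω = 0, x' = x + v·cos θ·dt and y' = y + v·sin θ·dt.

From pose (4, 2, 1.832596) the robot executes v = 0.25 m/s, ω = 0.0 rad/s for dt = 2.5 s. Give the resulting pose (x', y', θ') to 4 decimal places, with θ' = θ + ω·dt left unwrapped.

θ' = 1.8326 + 0.0·2.5 = 1.8326
ω = 0 → straight: x' = 4 + 0.25·cos(1.8326)·2.5 = 3.8382
y' = 2 + 0.25·sin(1.8326)·2.5 = 2.6037

(3.8382, 2.6037, 1.8326)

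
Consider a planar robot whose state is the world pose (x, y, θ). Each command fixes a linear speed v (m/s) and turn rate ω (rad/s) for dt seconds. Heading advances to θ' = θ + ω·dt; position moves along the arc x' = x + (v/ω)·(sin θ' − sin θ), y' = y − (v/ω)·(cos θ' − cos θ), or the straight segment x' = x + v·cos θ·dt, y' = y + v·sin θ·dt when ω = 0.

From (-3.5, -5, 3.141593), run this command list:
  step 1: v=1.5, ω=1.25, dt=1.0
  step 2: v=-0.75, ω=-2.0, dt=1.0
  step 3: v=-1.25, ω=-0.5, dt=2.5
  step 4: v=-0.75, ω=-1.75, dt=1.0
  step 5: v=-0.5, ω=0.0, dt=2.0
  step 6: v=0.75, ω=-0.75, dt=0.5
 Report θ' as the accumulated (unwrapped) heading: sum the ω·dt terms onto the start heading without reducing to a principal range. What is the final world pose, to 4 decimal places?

(-4.6525, -8.4032, -0.9834)

step 1: θ'=4.3916 (R=1.2000) → pose (-4.6388, -5.8216, 4.3916)
step 2: θ'=2.3916 (R=0.3750) → pose (-4.0273, -5.6655, 2.3916)
step 3: θ'=1.1416 (R=2.5000) → pose (-3.4581, -8.5351, 1.1416)
step 4: θ'=-0.6084 (R=0.4286) → pose (-4.0928, -8.7084, -0.6084)
step 5: θ'=-0.6084 (straight) → pose (-4.9134, -8.1368, -0.6084)
step 6: θ'=-0.9834 (R=-1.0000) → pose (-4.6525, -8.4032, -0.9834)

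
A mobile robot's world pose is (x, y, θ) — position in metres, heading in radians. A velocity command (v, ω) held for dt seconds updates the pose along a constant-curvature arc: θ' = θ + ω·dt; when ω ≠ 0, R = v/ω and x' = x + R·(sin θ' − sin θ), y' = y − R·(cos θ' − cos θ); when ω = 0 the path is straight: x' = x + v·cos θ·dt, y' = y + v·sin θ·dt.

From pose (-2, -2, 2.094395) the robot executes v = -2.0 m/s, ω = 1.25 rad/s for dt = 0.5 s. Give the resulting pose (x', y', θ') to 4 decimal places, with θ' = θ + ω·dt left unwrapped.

θ' = 2.0944 + 1.25·0.5 = 2.7194
R = v/ω = -2.0/1.25 = -1.6000
x' = -2 + -1.6000·(sin 2.7194 − sin 2.0944) = -1.2700
y' = -2 − -1.6000·(cos 2.7194 − cos 2.0944) = -2.6595

(-1.2700, -2.6595, 2.7194)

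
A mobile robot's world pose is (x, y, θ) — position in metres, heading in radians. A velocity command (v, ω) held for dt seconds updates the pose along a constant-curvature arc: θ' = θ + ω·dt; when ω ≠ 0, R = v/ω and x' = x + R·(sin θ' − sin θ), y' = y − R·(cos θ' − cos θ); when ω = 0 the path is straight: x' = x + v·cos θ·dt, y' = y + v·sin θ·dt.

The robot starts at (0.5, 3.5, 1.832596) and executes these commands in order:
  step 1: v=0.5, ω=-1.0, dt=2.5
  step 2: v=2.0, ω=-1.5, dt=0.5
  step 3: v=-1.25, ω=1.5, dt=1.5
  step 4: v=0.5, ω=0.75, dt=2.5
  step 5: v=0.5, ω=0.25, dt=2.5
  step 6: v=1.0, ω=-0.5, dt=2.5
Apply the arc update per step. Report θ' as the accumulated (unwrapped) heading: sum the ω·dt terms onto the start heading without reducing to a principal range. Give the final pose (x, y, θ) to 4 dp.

step 1: θ'=-0.6674 (R=-0.5000) → pose (1.2924, 4.0221, -0.6674)
step 2: θ'=-1.4174 (R=-1.3333) → pose (1.7848, 3.1786, -1.4174)
step 3: θ'=0.8326 (R=-0.8333) → pose (0.3449, 3.6121, 0.8326)
step 4: θ'=2.7076 (R=0.6667) → pose (0.1321, 4.6656, 2.7076)
step 5: θ'=3.3326 (R=2.0000) → pose (-1.0886, 4.8146, 3.3326)
step 6: θ'=2.0826 (R=-2.0000) → pose (-3.2120, 5.7988, 2.0826)

(-3.2120, 5.7988, 2.0826)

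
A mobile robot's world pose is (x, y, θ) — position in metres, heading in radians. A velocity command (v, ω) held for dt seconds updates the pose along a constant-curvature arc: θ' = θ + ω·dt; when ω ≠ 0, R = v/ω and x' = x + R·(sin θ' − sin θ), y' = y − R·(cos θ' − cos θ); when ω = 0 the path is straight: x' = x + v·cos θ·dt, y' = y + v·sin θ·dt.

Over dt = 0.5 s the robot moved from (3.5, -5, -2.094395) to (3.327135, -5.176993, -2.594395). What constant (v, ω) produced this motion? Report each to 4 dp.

Δθ = -2.594395 − -2.094395 = -0.500000
ω = Δθ/dt = -0.500000/0.5 = -1.0000
R = −Δy/(cos θ' − cos θ) = -0.5000
v = R·ω = -0.5000·-1.0000 = 0.5000

v = 0.5000, ω = -1.0000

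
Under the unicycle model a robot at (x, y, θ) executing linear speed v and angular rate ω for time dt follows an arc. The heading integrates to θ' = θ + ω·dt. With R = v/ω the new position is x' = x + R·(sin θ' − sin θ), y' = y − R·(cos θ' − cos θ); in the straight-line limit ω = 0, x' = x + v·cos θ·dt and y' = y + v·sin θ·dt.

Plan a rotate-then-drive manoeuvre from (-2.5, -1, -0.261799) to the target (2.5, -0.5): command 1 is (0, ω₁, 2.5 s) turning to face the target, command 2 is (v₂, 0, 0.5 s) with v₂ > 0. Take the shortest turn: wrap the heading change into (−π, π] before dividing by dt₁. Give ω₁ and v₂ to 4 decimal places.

ω₁ = 0.1446, v₂ = 10.0499

heading to target = atan2(-0.5−-1, 2.5−-2.5) = 0.0997
Δθ = wrap(0.0997 − -0.2618) = 0.3615; ω₁ = Δθ/dt₁ = 0.1446
distance = √((2.5−-2.5)² + (-0.5−-1)²) = 5.0249; v₂ = distance/dt₂ = 10.0499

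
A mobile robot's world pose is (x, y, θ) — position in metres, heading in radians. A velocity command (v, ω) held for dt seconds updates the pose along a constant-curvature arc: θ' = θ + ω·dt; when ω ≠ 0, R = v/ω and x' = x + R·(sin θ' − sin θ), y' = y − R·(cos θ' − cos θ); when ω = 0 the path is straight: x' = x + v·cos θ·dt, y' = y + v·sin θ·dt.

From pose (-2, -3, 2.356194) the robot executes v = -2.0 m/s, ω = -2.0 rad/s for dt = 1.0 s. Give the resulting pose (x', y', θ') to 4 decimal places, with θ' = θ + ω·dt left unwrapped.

(-2.3584, -4.6443, 0.3562)

θ' = 2.3562 + -2.0·1.0 = 0.3562
R = v/ω = -2.0/-2.0 = 1.0000
x' = -2 + 1.0000·(sin 0.3562 − sin 2.3562) = -2.3584
y' = -3 − 1.0000·(cos 0.3562 − cos 2.3562) = -4.6443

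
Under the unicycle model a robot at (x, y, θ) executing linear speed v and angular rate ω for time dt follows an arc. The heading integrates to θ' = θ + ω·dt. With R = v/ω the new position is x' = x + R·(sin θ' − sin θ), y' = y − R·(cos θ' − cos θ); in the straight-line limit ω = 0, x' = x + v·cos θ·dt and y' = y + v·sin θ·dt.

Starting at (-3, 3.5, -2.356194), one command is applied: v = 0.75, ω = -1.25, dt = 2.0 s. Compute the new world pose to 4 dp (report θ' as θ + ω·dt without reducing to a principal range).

θ' = -2.3562 + -1.25·2.0 = -4.8562
R = v/ω = 0.75/-1.25 = -0.6000
x' = -3 + -0.6000·(sin -4.8562 − sin -2.3562) = -4.0181
y' = 3.5 − -0.6000·(cos -4.8562 − cos -2.3562) = 4.0102

(-4.0181, 4.0102, -4.8562)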